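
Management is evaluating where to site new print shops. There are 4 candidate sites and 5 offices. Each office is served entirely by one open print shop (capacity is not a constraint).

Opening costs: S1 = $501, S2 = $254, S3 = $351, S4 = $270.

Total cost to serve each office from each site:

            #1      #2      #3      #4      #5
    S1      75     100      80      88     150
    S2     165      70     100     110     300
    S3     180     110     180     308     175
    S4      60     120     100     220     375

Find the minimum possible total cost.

Minimum total cost: 994

For any fixed open set, each office goes to its cheapest open site; total = fixed + service.
{S1}: #1→S1 75, #2→S1 100, #3→S1 80, #4→S1 88, #5→S1 150. Service 493; fixed 501; total 994.
{S2}: service 745 + fixed 254 = 999
{S4}: #1→S4 60, #2→S4 120, #3→S4 100, #4→S4 220, #5→S4 375. Service 875; fixed 270; total 1145.
{S1, S2, S3, S4}: #1→S4 60, #2→S2 70, #3→S1 80, #4→S1 88, #5→S1 150. Service 448; fixed 1376; total 1824.
No other subset beats 994.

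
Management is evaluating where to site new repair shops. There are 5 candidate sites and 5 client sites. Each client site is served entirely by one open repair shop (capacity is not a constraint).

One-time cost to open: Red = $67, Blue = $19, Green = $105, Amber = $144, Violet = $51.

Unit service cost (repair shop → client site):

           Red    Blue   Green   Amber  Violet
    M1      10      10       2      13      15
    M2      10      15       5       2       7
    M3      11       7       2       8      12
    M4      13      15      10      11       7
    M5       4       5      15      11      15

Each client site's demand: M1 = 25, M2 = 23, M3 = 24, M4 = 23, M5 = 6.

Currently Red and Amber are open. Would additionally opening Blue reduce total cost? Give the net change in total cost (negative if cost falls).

Yes — net change −5 (cost falls by 5).

Current service cost with {Red, Amber}: 765.
Adding Blue: each client site re-picks its cheapest; new service cost 741, saving 24.
Extra fixed cost: 19. Net change = 19 − 24 = -5.
(Totals: 976 → 971.)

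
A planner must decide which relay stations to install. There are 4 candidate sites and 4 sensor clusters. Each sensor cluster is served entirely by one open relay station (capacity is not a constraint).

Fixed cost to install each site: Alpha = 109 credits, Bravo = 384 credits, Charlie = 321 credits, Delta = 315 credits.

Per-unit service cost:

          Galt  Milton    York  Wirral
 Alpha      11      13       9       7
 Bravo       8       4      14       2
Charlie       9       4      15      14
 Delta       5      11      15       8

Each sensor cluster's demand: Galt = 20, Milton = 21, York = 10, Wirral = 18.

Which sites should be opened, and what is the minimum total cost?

For any fixed open set, each sensor cluster goes to its cheapest open site; total = fixed + service.
{Bravo}: Galt→Bravo 8·20=160, Milton→Bravo 4·21=84, York→Bravo 14·10=140, Wirral→Bravo 2·18=36. Service 420; fixed 384; total 804.
{Alpha}: Galt→Alpha 11·20=220, Milton→Alpha 13·21=273, York→Alpha 9·10=90, Wirral→Alpha 7·18=126. Service 709; fixed 109; total 818.
{Alpha, Bravo}: service 370 + fixed 493 = 863
{Alpha, Bravo, Charlie, Delta}: Galt→Delta 5·20=100, Milton→Bravo 4·21=84, York→Alpha 9·10=90, Wirral→Bravo 2·18=36. Service 310; fixed 1129; total 1439.
No other subset beats 804.

Open Bravo only; minimum total cost 804.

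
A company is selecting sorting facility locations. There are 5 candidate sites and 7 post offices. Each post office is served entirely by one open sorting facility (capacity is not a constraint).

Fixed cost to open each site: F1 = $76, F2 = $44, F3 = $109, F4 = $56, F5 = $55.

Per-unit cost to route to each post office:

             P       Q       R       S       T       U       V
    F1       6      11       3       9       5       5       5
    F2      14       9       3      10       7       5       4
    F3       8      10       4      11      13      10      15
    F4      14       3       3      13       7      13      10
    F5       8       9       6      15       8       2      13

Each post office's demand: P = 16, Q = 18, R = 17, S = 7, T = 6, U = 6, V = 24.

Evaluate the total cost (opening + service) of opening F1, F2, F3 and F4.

Total cost: 705

Each post office is assigned to its cheapest site among the open ones.
{F1, F2, F3, F4}: P→F1 6·16=96, Q→F4 3·18=54, R→F1 3·17=51, S→F1 9·7=63, T→F1 5·6=30, U→F1 5·6=30, V→F2 4·24=96. Service 420; fixed 285; total 705.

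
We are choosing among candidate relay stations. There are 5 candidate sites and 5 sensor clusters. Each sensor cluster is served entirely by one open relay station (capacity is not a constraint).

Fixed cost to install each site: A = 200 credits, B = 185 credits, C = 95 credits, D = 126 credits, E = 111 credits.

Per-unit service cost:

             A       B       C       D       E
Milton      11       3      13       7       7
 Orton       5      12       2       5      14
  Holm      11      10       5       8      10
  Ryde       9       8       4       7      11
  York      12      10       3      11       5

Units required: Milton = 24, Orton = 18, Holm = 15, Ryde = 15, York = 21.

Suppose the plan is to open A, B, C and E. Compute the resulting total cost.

Each sensor cluster is assigned to its cheapest site among the open ones.
{A, B, C, E}: Milton→B 3·24=72, Orton→C 2·18=36, Holm→C 5·15=75, Ryde→C 4·15=60, York→C 3·21=63. Service 306; fixed 591; total 897.

Total cost: 897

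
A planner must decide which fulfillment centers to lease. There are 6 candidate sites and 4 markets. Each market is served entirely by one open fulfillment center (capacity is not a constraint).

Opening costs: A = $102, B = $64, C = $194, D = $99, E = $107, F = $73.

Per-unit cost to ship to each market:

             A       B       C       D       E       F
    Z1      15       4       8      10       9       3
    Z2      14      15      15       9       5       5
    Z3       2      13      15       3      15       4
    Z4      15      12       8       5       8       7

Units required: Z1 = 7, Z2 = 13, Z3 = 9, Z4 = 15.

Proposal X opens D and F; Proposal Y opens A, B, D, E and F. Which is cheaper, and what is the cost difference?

Proposal X is cheaper by 264.

Proposal X: {D, F}: Z1→F 3·7=21, Z2→F 5·13=65, Z3→D 3·9=27, Z4→D 5·15=75. Service 188; fixed 172; total 360.
Proposal Y: {A, B, D, E, F}: Z1→F 3·7=21, Z2→E 5·13=65, Z3→A 2·9=18, Z4→D 5·15=75. Service 179; fixed 445; total 624.
Difference: |360 − 624| = 264.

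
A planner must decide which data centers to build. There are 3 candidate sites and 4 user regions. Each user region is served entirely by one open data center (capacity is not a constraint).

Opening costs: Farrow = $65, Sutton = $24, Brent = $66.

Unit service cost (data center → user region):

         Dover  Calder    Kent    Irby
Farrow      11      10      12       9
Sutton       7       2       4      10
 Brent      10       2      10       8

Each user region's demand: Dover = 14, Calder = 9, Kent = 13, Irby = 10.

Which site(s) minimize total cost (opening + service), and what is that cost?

Open Sutton only; minimum total cost 292.

For any fixed open set, each user region goes to its cheapest open site; total = fixed + service.
{Sutton}: Dover→Sutton 7·14=98, Calder→Sutton 2·9=18, Kent→Sutton 4·13=52, Irby→Sutton 10·10=100. Service 268; fixed 24; total 292.
{Sutton, Brent}: service 248 + fixed 90 = 338
{Farrow, Sutton}: service 258 + fixed 89 = 347
{Farrow, Sutton, Brent}: service 248 + fixed 155 = 403
No other subset beats 292.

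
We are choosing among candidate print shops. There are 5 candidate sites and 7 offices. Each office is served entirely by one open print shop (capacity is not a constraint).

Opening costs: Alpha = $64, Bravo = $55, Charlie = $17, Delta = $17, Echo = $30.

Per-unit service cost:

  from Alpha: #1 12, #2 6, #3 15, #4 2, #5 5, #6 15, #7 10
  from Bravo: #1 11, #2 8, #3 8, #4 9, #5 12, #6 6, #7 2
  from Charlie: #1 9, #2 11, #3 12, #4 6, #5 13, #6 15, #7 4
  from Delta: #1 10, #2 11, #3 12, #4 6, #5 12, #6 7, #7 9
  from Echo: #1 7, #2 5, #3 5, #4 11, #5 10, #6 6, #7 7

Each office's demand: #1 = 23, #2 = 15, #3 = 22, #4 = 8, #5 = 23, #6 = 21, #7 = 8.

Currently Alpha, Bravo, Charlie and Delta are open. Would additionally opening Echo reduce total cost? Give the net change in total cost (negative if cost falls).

Yes — net change −97 (cost falls by 97).

Current service cost with {Alpha, Bravo, Charlie, Delta}: 746.
Adding Echo: each office re-picks its cheapest; new service cost 619, saving 127.
Extra fixed cost: 30. Net change = 30 − 127 = -97.
(Totals: 899 → 802.)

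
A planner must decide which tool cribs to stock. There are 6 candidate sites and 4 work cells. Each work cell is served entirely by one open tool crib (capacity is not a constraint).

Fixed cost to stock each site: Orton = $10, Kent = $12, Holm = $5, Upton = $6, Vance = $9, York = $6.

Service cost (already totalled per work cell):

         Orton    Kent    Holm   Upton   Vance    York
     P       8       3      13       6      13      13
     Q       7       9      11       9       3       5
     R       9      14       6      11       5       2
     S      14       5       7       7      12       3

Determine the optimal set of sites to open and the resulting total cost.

Open Upton and York; minimum total cost 28.

For any fixed open set, each work cell goes to its cheapest open site; total = fixed + service.
{Upton, York}: P→Upton 6, Q→York 5, R→York 2, S→York 3. Service 16; fixed 12; total 28.
{York}: service 23 + fixed 6 = 29
{Kent, York}: P→Kent 3, Q→York 5, R→York 2, S→York 3. Service 13; fixed 18; total 31.
{Orton, Kent, Holm, Upton, Vance, York}: service 11 + fixed 48 = 59
No other subset beats 28.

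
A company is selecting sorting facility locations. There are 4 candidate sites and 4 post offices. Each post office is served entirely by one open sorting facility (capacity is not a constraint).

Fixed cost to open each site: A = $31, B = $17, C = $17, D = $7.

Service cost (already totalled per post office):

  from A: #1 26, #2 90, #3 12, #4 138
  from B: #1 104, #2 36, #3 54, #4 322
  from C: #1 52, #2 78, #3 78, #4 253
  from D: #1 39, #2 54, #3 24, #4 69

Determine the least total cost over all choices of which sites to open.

For any fixed open set, each post office goes to its cheapest open site; total = fixed + service.
{B, D}: #1→D 39, #2→B 36, #3→D 24, #4→D 69. Service 168; fixed 24; total 192.
{D}: #1→D 39, #2→D 54, #3→D 24, #4→D 69. Service 186; fixed 7; total 193.
{A, B, D}: #1→A 26, #2→B 36, #3→A 12, #4→D 69. Service 143; fixed 55; total 198.
{A, B, C, D}: #1→A 26, #2→B 36, #3→A 12, #4→D 69. Service 143; fixed 72; total 215.
No other subset beats 192.

Minimum total cost: 192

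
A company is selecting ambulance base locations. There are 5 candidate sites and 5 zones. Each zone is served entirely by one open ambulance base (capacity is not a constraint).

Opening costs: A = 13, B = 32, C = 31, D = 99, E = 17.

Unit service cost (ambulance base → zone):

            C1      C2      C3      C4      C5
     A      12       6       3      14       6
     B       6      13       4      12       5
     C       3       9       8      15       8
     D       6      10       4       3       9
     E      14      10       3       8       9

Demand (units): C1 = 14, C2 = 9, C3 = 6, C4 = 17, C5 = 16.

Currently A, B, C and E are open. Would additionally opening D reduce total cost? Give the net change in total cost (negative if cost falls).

Current service cost with {A, B, C, E}: 330.
Adding D: each zone re-picks its cheapest; new service cost 245, saving 85.
Extra fixed cost: 99. Net change = 99 − 85 = 14.
(Totals: 423 → 437.)

No — net change +14 (cost rises by 14).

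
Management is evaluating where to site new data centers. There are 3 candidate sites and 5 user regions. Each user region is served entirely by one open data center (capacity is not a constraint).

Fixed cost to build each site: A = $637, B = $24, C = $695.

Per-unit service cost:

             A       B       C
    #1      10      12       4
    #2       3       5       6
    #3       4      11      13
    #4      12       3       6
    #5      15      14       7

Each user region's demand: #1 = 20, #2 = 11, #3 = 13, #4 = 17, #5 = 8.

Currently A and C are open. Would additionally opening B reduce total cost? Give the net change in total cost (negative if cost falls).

Current service cost with {A, C}: 323.
Adding B: each user region re-picks its cheapest; new service cost 272, saving 51.
Extra fixed cost: 24. Net change = 24 − 51 = -27.
(Totals: 1655 → 1628.)

Yes — net change −27 (cost falls by 27).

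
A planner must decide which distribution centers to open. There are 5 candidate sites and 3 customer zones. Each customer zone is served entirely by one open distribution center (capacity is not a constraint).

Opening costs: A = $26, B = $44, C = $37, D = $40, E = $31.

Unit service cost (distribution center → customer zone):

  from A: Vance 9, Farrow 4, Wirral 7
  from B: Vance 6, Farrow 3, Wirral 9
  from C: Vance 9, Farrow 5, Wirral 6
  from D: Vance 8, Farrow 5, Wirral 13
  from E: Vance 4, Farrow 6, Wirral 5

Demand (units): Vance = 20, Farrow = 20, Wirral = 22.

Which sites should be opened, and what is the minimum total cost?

Open B and E; minimum total cost 325.

For any fixed open set, each customer zone goes to its cheapest open site; total = fixed + service.
{B, E}: Vance→E 4·20=80, Farrow→B 3·20=60, Wirral→E 5·22=110. Service 250; fixed 75; total 325.
{A, E}: service 270 + fixed 57 = 327
{E}: service 310 + fixed 31 = 341
{A, B, C, D, E}: service 250 + fixed 178 = 428
No other subset beats 325.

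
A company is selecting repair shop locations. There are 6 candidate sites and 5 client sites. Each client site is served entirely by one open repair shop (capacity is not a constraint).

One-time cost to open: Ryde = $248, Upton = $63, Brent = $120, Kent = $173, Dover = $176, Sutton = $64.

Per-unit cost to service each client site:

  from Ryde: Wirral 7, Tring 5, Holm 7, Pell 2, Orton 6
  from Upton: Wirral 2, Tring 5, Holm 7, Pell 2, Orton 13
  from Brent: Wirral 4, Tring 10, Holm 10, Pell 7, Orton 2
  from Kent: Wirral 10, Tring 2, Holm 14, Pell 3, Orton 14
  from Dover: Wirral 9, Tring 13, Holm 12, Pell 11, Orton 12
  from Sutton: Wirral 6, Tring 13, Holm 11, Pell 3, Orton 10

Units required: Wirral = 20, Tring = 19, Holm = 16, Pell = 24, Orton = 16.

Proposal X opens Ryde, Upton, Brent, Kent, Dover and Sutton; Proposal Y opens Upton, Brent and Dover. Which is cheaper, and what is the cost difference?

Proposal X: {Ryde, Upton, Brent, Kent, Dover, Sutton}: Wirral→Upton 2·20=40, Tring→Kent 2·19=38, Holm→Ryde 7·16=112, Pell→Ryde 2·24=48, Orton→Brent 2·16=32. Service 270; fixed 844; total 1114.
Proposal Y: {Upton, Brent, Dover}: Wirral→Upton 2·20=40, Tring→Upton 5·19=95, Holm→Upton 7·16=112, Pell→Upton 2·24=48, Orton→Brent 2·16=32. Service 327; fixed 359; total 686.
Difference: |1114 − 686| = 428.

Proposal Y is cheaper by 428.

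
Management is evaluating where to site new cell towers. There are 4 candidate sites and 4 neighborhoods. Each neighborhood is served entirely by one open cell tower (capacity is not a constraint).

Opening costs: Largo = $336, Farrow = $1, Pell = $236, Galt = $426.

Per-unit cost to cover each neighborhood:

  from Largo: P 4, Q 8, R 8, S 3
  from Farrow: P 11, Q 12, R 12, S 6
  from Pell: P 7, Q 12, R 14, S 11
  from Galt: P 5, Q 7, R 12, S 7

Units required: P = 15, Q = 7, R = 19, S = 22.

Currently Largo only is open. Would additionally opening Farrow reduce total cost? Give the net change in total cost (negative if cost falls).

No — net change +1 (cost rises by 1).

Current service cost with {Largo}: 334.
Adding Farrow: each neighborhood re-picks its cheapest; new service cost 334, saving 0.
Extra fixed cost: 1. Net change = 1 − 0 = 1.
(Totals: 670 → 671.)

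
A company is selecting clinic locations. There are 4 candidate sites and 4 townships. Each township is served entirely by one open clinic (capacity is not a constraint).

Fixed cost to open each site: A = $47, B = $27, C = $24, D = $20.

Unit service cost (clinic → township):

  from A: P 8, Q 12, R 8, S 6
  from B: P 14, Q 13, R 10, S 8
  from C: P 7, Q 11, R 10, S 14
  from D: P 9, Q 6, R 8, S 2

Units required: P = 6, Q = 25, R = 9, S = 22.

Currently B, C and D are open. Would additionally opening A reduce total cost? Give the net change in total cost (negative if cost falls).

Current service cost with {B, C, D}: 308.
Adding A: each township re-picks its cheapest; new service cost 308, saving 0.
Extra fixed cost: 47. Net change = 47 − 0 = 47.
(Totals: 379 → 426.)

No — net change +47 (cost rises by 47).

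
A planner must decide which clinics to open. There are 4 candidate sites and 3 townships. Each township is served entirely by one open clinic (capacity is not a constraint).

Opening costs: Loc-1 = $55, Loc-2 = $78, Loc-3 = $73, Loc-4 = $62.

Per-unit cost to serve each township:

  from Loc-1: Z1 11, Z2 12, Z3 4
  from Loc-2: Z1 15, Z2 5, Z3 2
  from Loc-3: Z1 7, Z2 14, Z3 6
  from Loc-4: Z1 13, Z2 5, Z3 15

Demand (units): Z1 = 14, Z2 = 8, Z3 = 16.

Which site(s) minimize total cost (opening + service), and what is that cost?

Open Loc-2 and Loc-3; minimum total cost 321.

For any fixed open set, each township goes to its cheapest open site; total = fixed + service.
{Loc-2, Loc-3}: Z1→Loc-3 7·14=98, Z2→Loc-2 5·8=40, Z3→Loc-2 2·16=32. Service 170; fixed 151; total 321.
{Loc-1, Loc-2}: service 226 + fixed 133 = 359
{Loc-2}: service 282 + fixed 78 = 360
{Loc-1, Loc-2, Loc-3, Loc-4}: Z1→Loc-3 7·14=98, Z2→Loc-2 5·8=40, Z3→Loc-2 2·16=32. Service 170; fixed 268; total 438.
No other subset beats 321.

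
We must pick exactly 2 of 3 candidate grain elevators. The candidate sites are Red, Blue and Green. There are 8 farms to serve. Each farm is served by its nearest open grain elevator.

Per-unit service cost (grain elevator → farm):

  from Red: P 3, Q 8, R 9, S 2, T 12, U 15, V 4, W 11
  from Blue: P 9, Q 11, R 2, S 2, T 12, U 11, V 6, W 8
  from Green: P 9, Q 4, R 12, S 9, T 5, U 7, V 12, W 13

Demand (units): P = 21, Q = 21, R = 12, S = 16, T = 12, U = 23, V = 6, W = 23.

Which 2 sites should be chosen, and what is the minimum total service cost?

With exactly 2 open, each farm uses its cheapest among the chosen.
{Blue, Green}: P→Blue 9·21=189, Q→Green 4·21=84, R→Blue 2·12=24, S→Blue 2·16=32, T→Green 5·12=60, U→Green 7·23=161, V→Blue 6·6=36, W→Blue 8·23=184. Service cost 770.
{Red, Green}: service cost 785
{Red, Blue}: service cost 892
Among all 3 size-2 choices, {Blue, Green} is lowest.

Choose Blue and Green; total service cost 770.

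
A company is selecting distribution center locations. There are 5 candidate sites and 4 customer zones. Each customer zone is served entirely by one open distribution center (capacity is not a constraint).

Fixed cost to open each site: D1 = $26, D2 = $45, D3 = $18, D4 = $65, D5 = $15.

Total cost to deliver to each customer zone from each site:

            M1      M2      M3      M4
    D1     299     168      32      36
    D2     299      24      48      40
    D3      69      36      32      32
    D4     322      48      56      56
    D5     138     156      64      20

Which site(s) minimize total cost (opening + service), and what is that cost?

For any fixed open set, each customer zone goes to its cheapest open site; total = fixed + service.
{D3}: M1→D3 69, M2→D3 36, M3→D3 32, M4→D3 32. Service 169; fixed 18; total 187.
{D3, D5}: M1→D3 69, M2→D3 36, M3→D3 32, M4→D5 20. Service 157; fixed 33; total 190.
{D1, D3}: service 169 + fixed 44 = 213
{D1, D2, D3, D4, D5}: M1→D3 69, M2→D2 24, M3→D1 32, M4→D5 20. Service 145; fixed 169; total 314.
No other subset beats 187.

Open D3 only; minimum total cost 187.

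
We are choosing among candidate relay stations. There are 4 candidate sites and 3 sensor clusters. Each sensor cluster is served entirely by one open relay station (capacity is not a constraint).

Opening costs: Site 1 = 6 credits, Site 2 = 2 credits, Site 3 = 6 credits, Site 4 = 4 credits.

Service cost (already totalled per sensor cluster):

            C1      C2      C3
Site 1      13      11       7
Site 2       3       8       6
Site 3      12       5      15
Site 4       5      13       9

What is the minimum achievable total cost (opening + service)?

Minimum total cost: 19

For any fixed open set, each sensor cluster goes to its cheapest open site; total = fixed + service.
{Site 2}: C1→Site 2 3, C2→Site 2 8, C3→Site 2 6. Service 17; fixed 2; total 19.
{Site 2, Site 3}: C1→Site 2 3, C2→Site 3 5, C3→Site 2 6. Service 14; fixed 8; total 22.
{Site 2, Site 4}: service 17 + fixed 6 = 23
{Site 1, Site 2, Site 3, Site 4}: C1→Site 2 3, C2→Site 3 5, C3→Site 2 6. Service 14; fixed 18; total 32.
(All 15 nonempty subsets were checked; Site 2 only is lowest.)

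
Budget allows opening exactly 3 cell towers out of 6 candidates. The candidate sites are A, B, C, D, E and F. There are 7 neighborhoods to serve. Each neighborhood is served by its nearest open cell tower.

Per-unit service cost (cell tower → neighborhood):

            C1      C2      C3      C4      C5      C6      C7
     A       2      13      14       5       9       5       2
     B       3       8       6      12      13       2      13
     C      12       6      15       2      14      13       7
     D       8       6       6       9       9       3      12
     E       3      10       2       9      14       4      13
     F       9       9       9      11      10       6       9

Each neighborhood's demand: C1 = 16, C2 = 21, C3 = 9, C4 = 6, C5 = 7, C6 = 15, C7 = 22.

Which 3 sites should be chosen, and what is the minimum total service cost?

Choose A, C and E; total service cost 355.

With exactly 3 open, each neighborhood uses its cheapest among the chosen.
{A, C, E}: C1→A 2·16=32, C2→C 6·21=126, C3→E 2·9=18, C4→C 2·6=12, C5→A 9·7=63, C6→E 4·15=60, C7→A 2·22=44. Service cost 355.
{A, D, E}: service cost 358
{A, B, C}: service cost 361
Among all 20 size-3 choices, {A, C, E} is lowest.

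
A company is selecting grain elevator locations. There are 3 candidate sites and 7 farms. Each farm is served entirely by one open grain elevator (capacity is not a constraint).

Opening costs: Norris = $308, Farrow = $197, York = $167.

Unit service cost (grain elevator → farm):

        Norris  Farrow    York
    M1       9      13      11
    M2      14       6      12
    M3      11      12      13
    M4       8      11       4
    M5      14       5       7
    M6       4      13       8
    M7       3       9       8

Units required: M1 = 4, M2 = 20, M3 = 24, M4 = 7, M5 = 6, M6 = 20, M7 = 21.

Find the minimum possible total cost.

Minimum total cost: 1154

For any fixed open set, each farm goes to its cheapest open site; total = fixed + service.
{Norris, Farrow}: M1→Norris 9·4=36, M2→Farrow 6·20=120, M3→Norris 11·24=264, M4→Norris 8·7=56, M5→Farrow 5·6=30, M6→Norris 4·20=80, M7→Norris 3·21=63. Service 649; fixed 505; total 1154.
{York}: service 994 + fixed 167 = 1161
{Norris}: service 863 + fixed 308 = 1171
{Norris, Farrow, York}: M1→Norris 9·4=36, M2→Farrow 6·20=120, M3→Norris 11·24=264, M4→York 4·7=28, M5→Farrow 5·6=30, M6→Norris 4·20=80, M7→Norris 3·21=63. Service 621; fixed 672; total 1293.
No other subset beats 1154.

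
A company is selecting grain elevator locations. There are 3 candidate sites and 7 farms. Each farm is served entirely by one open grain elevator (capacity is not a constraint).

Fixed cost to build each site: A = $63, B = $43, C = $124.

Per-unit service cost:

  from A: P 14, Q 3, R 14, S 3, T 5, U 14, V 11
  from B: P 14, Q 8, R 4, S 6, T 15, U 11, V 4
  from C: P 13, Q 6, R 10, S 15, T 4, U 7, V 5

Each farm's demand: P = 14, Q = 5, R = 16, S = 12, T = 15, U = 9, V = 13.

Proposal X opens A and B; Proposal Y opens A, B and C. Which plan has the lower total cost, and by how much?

Proposal X is cheaper by 59.

Proposal X: {A, B}: P→A 14·14=196, Q→A 3·5=15, R→B 4·16=64, S→A 3·12=36, T→A 5·15=75, U→B 11·9=99, V→B 4·13=52. Service 537; fixed 106; total 643.
Proposal Y: {A, B, C}: P→C 13·14=182, Q→A 3·5=15, R→B 4·16=64, S→A 3·12=36, T→C 4·15=60, U→C 7·9=63, V→B 4·13=52. Service 472; fixed 230; total 702.
Difference: |643 − 702| = 59.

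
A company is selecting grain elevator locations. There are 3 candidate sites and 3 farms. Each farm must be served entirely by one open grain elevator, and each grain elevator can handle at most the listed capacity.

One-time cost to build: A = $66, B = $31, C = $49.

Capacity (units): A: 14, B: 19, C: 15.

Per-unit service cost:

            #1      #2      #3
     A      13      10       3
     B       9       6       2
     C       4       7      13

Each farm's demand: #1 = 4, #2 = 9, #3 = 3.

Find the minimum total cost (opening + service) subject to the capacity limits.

Open {B}: #1→B 9·4=36, #2→B 6·9=54, #3→B 2·3=6.
Loads: B carries 16/19. Service 96; fixed 31; total 127.
Next best feasible plan costs 156.

Minimum total cost: 127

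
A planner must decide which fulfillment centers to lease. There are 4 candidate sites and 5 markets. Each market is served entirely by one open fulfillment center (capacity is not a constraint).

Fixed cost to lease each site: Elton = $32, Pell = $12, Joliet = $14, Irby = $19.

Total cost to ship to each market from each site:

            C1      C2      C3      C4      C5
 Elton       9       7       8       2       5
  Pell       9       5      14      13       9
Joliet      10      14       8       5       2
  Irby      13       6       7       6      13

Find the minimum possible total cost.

Minimum total cost: 53

For any fixed open set, each market goes to its cheapest open site; total = fixed + service.
{Joliet}: C1→Joliet 10, C2→Joliet 14, C3→Joliet 8, C4→Joliet 5, C5→Joliet 2. Service 39; fixed 14; total 53.
{Pell, Joliet}: C1→Pell 9, C2→Pell 5, C3→Joliet 8, C4→Joliet 5, C5→Joliet 2. Service 29; fixed 26; total 55.
{Pell}: C1→Pell 9, C2→Pell 5, C3→Pell 14, C4→Pell 13, C5→Pell 9. Service 50; fixed 12; total 62.
{Elton, Pell, Joliet, Irby}: C1→Elton 9, C2→Pell 5, C3→Irby 7, C4→Elton 2, C5→Joliet 2. Service 25; fixed 77; total 102.
No other subset beats 53.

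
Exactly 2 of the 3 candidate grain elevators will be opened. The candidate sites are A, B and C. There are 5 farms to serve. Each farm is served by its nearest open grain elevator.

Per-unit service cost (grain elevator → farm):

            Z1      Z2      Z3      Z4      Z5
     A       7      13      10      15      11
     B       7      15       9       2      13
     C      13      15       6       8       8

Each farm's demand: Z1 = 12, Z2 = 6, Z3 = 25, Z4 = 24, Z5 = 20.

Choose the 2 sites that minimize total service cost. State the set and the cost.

Choose B and C; total service cost 532.

With exactly 2 open, each farm uses its cheapest among the chosen.
{B, C}: Z1→B 7·12=84, Z2→B 15·6=90, Z3→C 6·25=150, Z4→B 2·24=48, Z5→C 8·20=160. Service cost 532.
{A, B}: service cost 655
{A, C}: service cost 664
Among all 3 size-2 choices, {B, C} is lowest.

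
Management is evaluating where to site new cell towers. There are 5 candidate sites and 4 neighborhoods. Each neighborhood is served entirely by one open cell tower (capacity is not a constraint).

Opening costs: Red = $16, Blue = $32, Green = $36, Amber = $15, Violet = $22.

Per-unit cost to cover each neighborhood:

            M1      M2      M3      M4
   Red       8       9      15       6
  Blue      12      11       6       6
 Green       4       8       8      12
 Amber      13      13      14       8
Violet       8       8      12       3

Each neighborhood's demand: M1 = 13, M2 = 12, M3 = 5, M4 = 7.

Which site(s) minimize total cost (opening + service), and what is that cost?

For any fixed open set, each neighborhood goes to its cheapest open site; total = fixed + service.
{Green, Violet}: M1→Green 4·13=52, M2→Green 8·12=96, M3→Green 8·5=40, M4→Violet 3·7=21. Service 209; fixed 58; total 267.
{Red, Green}: service 230 + fixed 52 = 282
{Green, Amber, Violet}: service 209 + fixed 73 = 282
{Red, Blue, Green, Amber, Violet}: service 199 + fixed 121 = 320
No other subset beats 267.

Open Green and Violet; minimum total cost 267.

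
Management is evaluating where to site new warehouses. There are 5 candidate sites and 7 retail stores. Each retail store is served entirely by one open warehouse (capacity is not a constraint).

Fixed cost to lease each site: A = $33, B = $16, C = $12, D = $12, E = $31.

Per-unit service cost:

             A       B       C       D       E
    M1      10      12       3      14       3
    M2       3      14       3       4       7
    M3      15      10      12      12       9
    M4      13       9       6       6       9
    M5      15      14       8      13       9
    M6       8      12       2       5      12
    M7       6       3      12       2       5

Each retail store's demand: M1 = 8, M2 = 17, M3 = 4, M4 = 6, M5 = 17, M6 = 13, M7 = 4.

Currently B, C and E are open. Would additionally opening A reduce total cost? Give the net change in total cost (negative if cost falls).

No — net change +33 (cost rises by 33).

Current service cost with {B, C, E}: 321.
Adding A: each retail store re-picks its cheapest; new service cost 321, saving 0.
Extra fixed cost: 33. Net change = 33 − 0 = 33.
(Totals: 380 → 413.)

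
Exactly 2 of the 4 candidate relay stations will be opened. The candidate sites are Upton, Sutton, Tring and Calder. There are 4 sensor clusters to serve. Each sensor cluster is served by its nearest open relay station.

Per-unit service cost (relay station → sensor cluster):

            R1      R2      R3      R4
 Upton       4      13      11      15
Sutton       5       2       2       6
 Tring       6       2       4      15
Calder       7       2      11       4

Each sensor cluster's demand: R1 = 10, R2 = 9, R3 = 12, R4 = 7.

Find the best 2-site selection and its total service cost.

With exactly 2 open, each sensor cluster uses its cheapest among the chosen.
{Sutton, Calder}: R1→Sutton 5·10=50, R2→Sutton 2·9=18, R3→Sutton 2·12=24, R4→Calder 4·7=28. Service cost 120.
{Upton, Sutton}: service cost 124
{Sutton, Tring}: service cost 134
Among all 6 size-2 choices, {Sutton, Calder} is lowest.

Choose Sutton and Calder; total service cost 120.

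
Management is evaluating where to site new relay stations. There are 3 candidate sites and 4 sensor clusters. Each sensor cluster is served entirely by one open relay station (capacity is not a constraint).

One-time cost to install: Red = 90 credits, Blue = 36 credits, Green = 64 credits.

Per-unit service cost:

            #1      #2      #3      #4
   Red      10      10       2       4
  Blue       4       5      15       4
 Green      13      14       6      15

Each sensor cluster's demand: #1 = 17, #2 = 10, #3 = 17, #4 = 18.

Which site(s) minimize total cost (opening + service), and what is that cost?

Open Red and Blue; minimum total cost 350.

For any fixed open set, each sensor cluster goes to its cheapest open site; total = fixed + service.
{Red, Blue}: #1→Blue 4·17=68, #2→Blue 5·10=50, #3→Red 2·17=34, #4→Red 4·18=72. Service 224; fixed 126; total 350.
{Blue, Green}: service 292 + fixed 100 = 392
{Red, Blue, Green}: service 224 + fixed 190 = 414
{Blue}: service 445 + fixed 36 = 481
No other subset beats 350.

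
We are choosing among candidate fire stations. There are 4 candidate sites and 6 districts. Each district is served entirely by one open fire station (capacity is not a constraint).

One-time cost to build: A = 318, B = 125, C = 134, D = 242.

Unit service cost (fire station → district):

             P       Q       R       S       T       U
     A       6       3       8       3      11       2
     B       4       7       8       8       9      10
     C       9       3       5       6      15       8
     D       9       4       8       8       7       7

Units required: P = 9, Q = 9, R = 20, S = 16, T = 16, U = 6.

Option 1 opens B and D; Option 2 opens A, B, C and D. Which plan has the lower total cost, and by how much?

Option 1: {B, D}: P→B 4·9=36, Q→D 4·9=36, R→B 8·20=160, S→B 8·16=128, T→D 7·16=112, U→D 7·6=42. Service 514; fixed 367; total 881.
Option 2: {A, B, C, D}: P→B 4·9=36, Q→A 3·9=27, R→C 5·20=100, S→A 3·16=48, T→D 7·16=112, U→A 2·6=12. Service 335; fixed 819; total 1154.
Difference: |881 − 1154| = 273.

Option 1 is cheaper by 273.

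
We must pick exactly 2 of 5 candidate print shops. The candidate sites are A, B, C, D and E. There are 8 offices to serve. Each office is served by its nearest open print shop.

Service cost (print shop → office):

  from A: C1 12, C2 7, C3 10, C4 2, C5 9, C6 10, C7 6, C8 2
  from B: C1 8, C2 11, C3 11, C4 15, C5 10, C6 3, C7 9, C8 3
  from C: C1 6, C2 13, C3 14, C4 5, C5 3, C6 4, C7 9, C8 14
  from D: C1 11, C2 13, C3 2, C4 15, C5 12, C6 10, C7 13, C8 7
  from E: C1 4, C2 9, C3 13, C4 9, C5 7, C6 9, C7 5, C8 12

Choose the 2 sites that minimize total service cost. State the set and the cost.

With exactly 2 open, each office uses its cheapest among the chosen.
{A, C}: C1→C 6, C2→A 7, C3→A 10, C4→A 2, C5→C 3, C6→C 4, C7→A 6, C8→A 2. Service cost 40.
{A, E}: service cost 46
{A, B}: service cost 47
Among all 10 size-2 choices, {A, C} is lowest.

Choose A and C; total service cost 40.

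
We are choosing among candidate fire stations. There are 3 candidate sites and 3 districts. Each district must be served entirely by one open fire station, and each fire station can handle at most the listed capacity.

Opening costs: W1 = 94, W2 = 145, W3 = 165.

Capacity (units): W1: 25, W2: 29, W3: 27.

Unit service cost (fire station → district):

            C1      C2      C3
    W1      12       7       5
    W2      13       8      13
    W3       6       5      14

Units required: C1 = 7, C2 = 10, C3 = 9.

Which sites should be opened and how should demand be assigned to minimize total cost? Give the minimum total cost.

Open {W3}: C1→W3 6·7=42, C2→W3 5·10=50, C3→W3 14·9=126.
Loads: W3 carries 26/27. Service 218; fixed 165; total 383.
Next best feasible plan costs 396.

Minimum total cost: 383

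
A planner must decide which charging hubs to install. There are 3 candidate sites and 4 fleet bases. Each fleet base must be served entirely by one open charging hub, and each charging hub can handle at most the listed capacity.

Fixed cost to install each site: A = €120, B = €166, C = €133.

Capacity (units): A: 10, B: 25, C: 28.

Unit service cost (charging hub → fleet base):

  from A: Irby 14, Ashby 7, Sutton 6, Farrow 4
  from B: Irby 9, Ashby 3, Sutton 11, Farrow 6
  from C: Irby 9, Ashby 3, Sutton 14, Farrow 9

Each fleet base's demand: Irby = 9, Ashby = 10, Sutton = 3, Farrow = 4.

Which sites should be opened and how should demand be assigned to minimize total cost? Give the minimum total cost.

Open {C}: Irby→C 9·9=81, Ashby→C 3·10=30, Sutton→C 14·3=42, Farrow→C 9·4=36.
Loads: C carries 26/28. Service 189; fixed 133; total 322.
Next best feasible plan costs 398.

Minimum total cost: 322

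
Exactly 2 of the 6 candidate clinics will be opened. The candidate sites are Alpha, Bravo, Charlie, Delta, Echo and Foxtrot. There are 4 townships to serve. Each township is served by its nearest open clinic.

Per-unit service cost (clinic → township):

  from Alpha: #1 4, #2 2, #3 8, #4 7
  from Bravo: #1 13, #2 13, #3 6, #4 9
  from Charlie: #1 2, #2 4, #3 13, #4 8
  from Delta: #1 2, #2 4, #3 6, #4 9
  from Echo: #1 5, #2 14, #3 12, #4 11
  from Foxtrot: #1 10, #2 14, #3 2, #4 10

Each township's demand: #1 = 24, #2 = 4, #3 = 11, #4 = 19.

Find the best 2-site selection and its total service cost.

Choose Charlie and Foxtrot; total service cost 238.

With exactly 2 open, each township uses its cheapest among the chosen.
{Charlie, Foxtrot}: #1→Charlie 2·24=48, #2→Charlie 4·4=16, #3→Foxtrot 2·11=22, #4→Charlie 8·19=152. Service cost 238.
{Alpha, Delta}: service cost 255
{Delta, Foxtrot}: service cost 257
Among all 15 size-2 choices, {Charlie, Foxtrot} is lowest.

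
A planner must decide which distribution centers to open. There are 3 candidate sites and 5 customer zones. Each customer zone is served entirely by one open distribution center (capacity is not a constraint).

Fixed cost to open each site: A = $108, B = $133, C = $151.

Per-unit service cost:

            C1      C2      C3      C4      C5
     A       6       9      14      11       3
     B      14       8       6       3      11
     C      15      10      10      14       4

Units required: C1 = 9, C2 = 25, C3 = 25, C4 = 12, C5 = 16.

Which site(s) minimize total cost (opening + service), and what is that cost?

Open A and B; minimum total cost 729.

For any fixed open set, each customer zone goes to its cheapest open site; total = fixed + service.
{A, B}: C1→A 6·9=54, C2→B 8·25=200, C3→B 6·25=150, C4→B 3·12=36, C5→A 3·16=48. Service 488; fixed 241; total 729.
{B}: service 688 + fixed 133 = 821
{B, C}: C1→B 14·9=126, C2→B 8·25=200, C3→B 6·25=150, C4→B 3·12=36, C5→C 4·16=64. Service 576; fixed 284; total 860.
{A, B, C}: service 488 + fixed 392 = 880
No other subset beats 729.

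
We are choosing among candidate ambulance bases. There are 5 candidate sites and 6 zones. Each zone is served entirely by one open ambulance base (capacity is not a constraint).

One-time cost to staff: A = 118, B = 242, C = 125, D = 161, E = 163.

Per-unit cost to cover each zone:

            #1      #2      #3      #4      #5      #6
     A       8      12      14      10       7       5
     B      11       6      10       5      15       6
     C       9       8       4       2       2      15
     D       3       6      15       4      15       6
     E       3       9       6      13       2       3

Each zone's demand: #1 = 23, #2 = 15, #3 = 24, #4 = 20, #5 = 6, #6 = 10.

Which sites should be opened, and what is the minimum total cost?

For any fixed open set, each zone goes to its cheapest open site; total = fixed + service.
{C, D}: #1→D 3·23=69, #2→D 6·15=90, #3→C 4·24=96, #4→C 2·20=40, #5→C 2·6=12, #6→D 6·10=60. Service 367; fixed 286; total 653.
{C, E}: service 367 + fixed 288 = 655
{A, C}: #1→A 8·23=184, #2→C 8·15=120, #3→C 4·24=96, #4→C 2·20=40, #5→C 2·6=12, #6→A 5·10=50. Service 502; fixed 243; total 745.
{A, B, C, D, E}: #1→D 3·23=69, #2→B 6·15=90, #3→C 4·24=96, #4→C 2·20=40, #5→C 2·6=12, #6→E 3·10=30. Service 337; fixed 809; total 1146.
No other subset beats 653.

Open C and D; minimum total cost 653.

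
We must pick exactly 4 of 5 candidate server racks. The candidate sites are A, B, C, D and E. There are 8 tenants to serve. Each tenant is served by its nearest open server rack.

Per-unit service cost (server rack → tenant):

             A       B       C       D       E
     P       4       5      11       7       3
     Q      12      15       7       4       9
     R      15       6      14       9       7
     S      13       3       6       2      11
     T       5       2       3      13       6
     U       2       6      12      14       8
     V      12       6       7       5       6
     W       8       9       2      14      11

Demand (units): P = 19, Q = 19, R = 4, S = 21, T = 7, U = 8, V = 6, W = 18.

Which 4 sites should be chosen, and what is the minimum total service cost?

With exactly 4 open, each tenant uses its cheapest among the chosen.
{A, C, D, E}: P→E 3·19=57, Q→D 4·19=76, R→E 7·4=28, S→D 2·21=42, T→C 3·7=21, U→A 2·8=16, V→D 5·6=30, W→C 2·18=36. Service cost 306.
{A, B, C, D}: service cost 314
{B, C, D, E}: service cost 327
Among all 5 size-4 choices, {A, C, D, E} is lowest.

Choose A, C, D and E; total service cost 306.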